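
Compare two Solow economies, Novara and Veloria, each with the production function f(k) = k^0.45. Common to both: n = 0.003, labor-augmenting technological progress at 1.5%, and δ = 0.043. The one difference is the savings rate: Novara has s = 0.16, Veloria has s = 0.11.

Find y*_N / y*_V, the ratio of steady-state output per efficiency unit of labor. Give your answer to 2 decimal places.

Steady-state y* = [s/(n + g + δ)]^(α/(1−α)), so the ratio is [ (s_N/(n + g + δ)_N) / (s_V/(n + g + δ)_V) ]^0.8182.
s_N/(n + g + δ)_N = 0.16/0.061 = 2.6230; s_V/(n + g + δ)_V = 0.11/0.061 = 1.8033.
Ratio = (2.6230/1.8033)^0.8182 = 1.4546^0.8182 ≈ 1.3588

ratio ≈ 1.36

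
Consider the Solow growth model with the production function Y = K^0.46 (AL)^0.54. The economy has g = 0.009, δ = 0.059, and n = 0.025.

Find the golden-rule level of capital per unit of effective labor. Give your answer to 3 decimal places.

k_gold ≈ 19.306

The golden rule sets f'(k) = n + g + δ, i.e. α·k^(α−1) = n + g + δ.
So k^(1−α) = α / (n + g + δ) = 0.46 / 0.093 = 4.9462.
k_gold = 4.9462^(1/0.54) ≈ 19.3058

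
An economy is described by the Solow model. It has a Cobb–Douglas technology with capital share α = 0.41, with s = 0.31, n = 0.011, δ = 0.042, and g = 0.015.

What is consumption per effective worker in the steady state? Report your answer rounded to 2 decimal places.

In steady state, investment equals break-even investment: s·k^α = (n + g + δ)·k.
Rearranging, k^(1−α) = s / (n + g + δ).
k^0.59 = 0.31 / (0.011 + 0.015 + 0.042) = 0.31 / 0.068 = 4.5588
k* = 4.5588^(1/0.59) ≈ 13.0827
y* = (k*)^α = 13.0827^0.41 ≈ 2.8698
c* = (1 − s)·y* = (1 − 0.31) × 2.8698 ≈ 1.9802

c* = 1.98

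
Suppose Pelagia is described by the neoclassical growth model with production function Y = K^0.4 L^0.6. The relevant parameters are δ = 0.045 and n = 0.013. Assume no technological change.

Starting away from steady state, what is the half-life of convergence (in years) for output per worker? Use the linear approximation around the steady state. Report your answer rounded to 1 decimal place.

Near the steady state the convergence rate is λ = (1 − α)(n + δ).
λ = (1 − 0.4) × 0.058 = 0.6 × 0.058 = 0.0348
Half-life = ln 2 / λ = 0.6931 / 0.0348 ≈ 19.92 years

about 19.9 years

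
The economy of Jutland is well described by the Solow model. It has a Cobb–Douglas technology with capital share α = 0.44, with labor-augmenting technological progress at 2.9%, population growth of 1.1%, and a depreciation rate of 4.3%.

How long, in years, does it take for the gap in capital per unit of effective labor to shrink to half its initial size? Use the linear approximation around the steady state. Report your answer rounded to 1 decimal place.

Near the steady state the convergence rate is λ = (1 − α)(n + g + δ).
λ = (1 − 0.44) × 0.083 = 0.56 × 0.083 = 0.04648
Half-life = ln 2 / λ = 0.6931 / 0.04648 ≈ 14.91 years

half-life ≈ 14.9 years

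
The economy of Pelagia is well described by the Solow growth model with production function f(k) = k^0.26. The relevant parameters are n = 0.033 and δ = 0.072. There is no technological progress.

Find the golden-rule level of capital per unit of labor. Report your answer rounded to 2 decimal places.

The golden rule sets f'(k) = n + δ, i.e. α·k^(α−1) = n + δ.
So k^(1−α) = α / (n + δ) = 0.26 / 0.105 = 2.4762.
k_gold = 2.4762^(1/0.74) ≈ 3.4052

k_gold ≈ 3.41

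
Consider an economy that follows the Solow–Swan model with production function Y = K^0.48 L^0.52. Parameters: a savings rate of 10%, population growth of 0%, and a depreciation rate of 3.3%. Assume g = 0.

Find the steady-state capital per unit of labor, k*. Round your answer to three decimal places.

k* ≈ 8.432

At the steady state, Δk = 0, so s·k^α = (n + δ)·k.
Dividing both sides by k: k^(1−α) = s / (n + δ).
k^0.52 = 0.10 / (0.000 + 0.033) = 0.10 / 0.033 = 3.0303
k* = 3.0303^(1/0.52) ≈ 8.4321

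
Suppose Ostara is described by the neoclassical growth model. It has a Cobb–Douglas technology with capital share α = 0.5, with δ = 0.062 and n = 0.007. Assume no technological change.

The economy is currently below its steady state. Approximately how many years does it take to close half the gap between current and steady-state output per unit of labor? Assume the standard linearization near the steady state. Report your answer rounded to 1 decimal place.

about 20.1 years

Near the steady state the convergence rate is λ = (1 − α)(n + δ).
λ = (1 − 0.5) × 0.069 = 0.5 × 0.069 = 0.0345
Half-life = ln 2 / λ = 0.6931 / 0.0345 ≈ 20.09 years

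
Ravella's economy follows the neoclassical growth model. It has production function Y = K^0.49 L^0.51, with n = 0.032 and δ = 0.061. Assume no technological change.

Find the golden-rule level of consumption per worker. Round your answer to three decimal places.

At the golden rule, f'(k) = n + δ, so α·k^(α−1) = n + δ and k_gold = (α/(n + δ))^(1/(1−α)).
k_gold = (0.49/0.093)^(1/0.51) = 5.2688^1.9608 ≈ 26.0095
c_gold = f(k_gold) − (n + δ)·k_gold = 4.9364 − 0.093×26.0095 ≈ 2.5175

c_gold ≈ 2.518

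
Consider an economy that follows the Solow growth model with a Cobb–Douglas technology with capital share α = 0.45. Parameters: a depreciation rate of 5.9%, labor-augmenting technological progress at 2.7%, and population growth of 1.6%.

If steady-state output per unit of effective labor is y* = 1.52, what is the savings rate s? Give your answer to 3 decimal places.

Steady state requires s·f(k) = (n + g + δ)·k, i.e. s·k^α = (n + g + δ)·k.
Since y* = [s/(n + g + δ)]^(α/(1−α)), we have s/(n + g + δ) = (y*)^((1−α)/α) = 1.52^1.2222 = 1.6682.
Therefore s = 1.6682 × (n + g + δ) = 1.6682 × 0.102 = 0.1702.

s ≈ 0.170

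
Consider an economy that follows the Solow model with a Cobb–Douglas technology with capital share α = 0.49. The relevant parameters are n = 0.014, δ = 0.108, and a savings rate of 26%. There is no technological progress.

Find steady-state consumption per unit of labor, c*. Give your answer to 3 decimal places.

At the steady state, Δk = 0, so s·k^α = (n + δ)·k.
Dividing both sides by k: k^(1−α) = s / (n + δ).
k^0.51 = 0.26 / (0.014 + 0.108) = 0.26 / 0.122 = 2.1311
k* = 2.1311^(1/0.51) ≈ 4.4088
y* = (k*)^α = 4.4088^0.49 ≈ 2.0688
c* = (1 − s)·y* = (1 − 0.26) × 2.0688 ≈ 1.5309

c* ≈ 1.531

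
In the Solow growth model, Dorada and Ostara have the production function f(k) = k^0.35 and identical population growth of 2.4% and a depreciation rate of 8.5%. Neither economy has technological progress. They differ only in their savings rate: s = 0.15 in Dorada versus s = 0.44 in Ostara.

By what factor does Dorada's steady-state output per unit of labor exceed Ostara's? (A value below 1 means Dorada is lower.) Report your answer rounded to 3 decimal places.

y*_D / y*_O ≈ 0.560

Steady-state y* = [s/(n + δ)]^(α/(1−α)), so the ratio is [ (s_D/(n + δ)_D) / (s_O/(n + δ)_O) ]^0.5385.
s_D/(n + δ)_D = 0.15/0.109 = 1.3761; s_O/(n + δ)_O = 0.44/0.109 = 4.0367.
Ratio = (1.3761/4.0367)^0.5385 = 0.3409^0.5385 ≈ 0.5602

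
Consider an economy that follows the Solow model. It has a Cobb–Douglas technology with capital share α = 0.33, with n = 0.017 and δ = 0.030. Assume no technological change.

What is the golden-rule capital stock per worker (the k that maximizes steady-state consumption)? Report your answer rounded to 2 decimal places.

The golden rule sets f'(k) = n + δ, i.e. α·k^(α−1) = n + δ.
So k^(1−α) = α / (n + δ) = 0.33 / 0.047 = 7.0213.
k_gold = 7.0213^(1/0.67) ≈ 18.3362

k_gold ≈ 18.34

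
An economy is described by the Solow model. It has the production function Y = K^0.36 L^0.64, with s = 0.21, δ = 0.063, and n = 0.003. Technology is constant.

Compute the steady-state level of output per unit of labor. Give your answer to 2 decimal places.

At the steady state, Δk = 0, so s·k^α = (n + δ)·k.
Dividing both sides by k: k^(1−α) = s / (n + δ).
k^0.64 = 0.21 / (0.003 + 0.063) = 0.21 / 0.066 = 3.1818
k* = 3.1818^(1/0.64) ≈ 6.1014
y* = (k*)^α = 6.1014^0.36 ≈ 1.9176

y* ≈ 1.92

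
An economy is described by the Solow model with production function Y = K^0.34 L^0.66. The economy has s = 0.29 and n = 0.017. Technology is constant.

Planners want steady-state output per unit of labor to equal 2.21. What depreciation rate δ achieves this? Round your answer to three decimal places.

δ ≈ 0.045

In steady state, investment equals break-even investment: s·k^α = (n + δ)·k.
Since y* = [s/(n + δ)]^(α/(1−α)), we have s/(n + δ) = (y*)^((1−α)/α) = 2.21^1.9412 = 4.6616.
Therefore n + δ = s / 4.6616 = 0.29 / 4.6616 = 0.0622, so δ = 0.0622 − 0.017 = 0.0452.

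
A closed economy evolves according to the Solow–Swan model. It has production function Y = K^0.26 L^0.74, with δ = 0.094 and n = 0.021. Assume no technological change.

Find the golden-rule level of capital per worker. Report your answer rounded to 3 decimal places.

The golden rule sets f'(k) = n + δ, i.e. α·k^(α−1) = n + δ.
So k^(1−α) = α / (n + δ) = 0.26 / 0.115 = 2.2609.
k_gold = 2.2609^(1/0.74) ≈ 3.0113

k_gold ≈ 3.011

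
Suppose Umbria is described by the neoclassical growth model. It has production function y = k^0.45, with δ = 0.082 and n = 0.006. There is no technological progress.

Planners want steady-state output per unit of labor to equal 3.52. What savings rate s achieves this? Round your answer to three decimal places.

s ≈ 0.410

At the steady state, Δk = 0, so s·k^α = (n + δ)·k.
Since y* = [s/(n + δ)]^(α/(1−α)), we have s/(n + δ) = (y*)^((1−α)/α) = 3.52^1.2222 = 4.6557.
Therefore s = 4.6557 × (n + δ) = 4.6557 × 0.088 = 0.4097.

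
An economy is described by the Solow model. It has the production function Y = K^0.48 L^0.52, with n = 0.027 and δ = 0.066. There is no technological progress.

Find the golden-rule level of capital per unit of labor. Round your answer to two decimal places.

k_gold ≈ 23.48

The golden rule sets f'(k) = n + δ, i.e. α·k^(α−1) = n + δ.
So k^(1−α) = α / (n + δ) = 0.48 / 0.093 = 5.1613.
k_gold = 5.1613^(1/0.52) ≈ 23.4796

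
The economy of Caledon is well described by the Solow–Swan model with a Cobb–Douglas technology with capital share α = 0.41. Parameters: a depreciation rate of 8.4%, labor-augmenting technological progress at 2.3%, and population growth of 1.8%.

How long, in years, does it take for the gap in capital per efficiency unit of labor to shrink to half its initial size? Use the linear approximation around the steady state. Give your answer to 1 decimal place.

Near the steady state the convergence rate is λ = (1 − α)(n + g + δ).
λ = (1 − 0.41) × 0.125 = 0.59 × 0.125 = 0.07375
Half-life = ln 2 / λ = 0.6931 / 0.07375 ≈ 9.40 years

half-life ≈ 9.4 years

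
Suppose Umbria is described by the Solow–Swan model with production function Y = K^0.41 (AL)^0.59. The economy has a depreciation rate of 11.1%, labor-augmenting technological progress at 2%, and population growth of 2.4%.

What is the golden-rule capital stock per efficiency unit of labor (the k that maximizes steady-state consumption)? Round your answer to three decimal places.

The golden rule sets f'(k) = n + g + δ, i.e. α·k^(α−1) = n + g + δ.
So k^(1−α) = α / (n + g + δ) = 0.41 / 0.155 = 2.6452.
k_gold = 2.6452^(1/0.59) ≈ 5.2003

k_gold ≈ 5.200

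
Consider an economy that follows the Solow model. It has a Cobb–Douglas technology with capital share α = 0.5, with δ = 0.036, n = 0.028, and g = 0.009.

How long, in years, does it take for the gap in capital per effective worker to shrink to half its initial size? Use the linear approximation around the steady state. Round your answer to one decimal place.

about 19.0 years

Near the steady state the convergence rate is λ = (1 − α)(n + g + δ).
λ = (1 − 0.5) × 0.073 = 0.5 × 0.073 = 0.0365
Half-life = ln 2 / λ = 0.6931 / 0.0365 ≈ 18.99 years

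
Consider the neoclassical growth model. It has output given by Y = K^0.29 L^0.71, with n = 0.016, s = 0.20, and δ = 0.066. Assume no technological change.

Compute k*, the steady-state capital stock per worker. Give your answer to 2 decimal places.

k* = 3.51

At the steady state, Δk = 0, so s·k^α = (n + δ)·k.
Rearranging, k^(1−α) = s / (n + δ).
k^0.71 = 0.20 / (0.016 + 0.066) = 0.20 / 0.082 = 2.4390
k* = 2.4390^(1/0.71) ≈ 3.5105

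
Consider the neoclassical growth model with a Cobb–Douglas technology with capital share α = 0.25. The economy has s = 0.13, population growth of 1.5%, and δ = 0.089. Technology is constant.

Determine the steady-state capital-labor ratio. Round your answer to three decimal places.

k* = 1.347

In steady state, investment equals break-even investment: s·k^α = (n + δ)·k.
Rearranging, k^(1−α) = s / (n + δ).
k^0.75 = 0.13 / (0.015 + 0.089) = 0.13 / 0.104 = 1.2500
k* = 1.2500^(1/0.75) ≈ 1.3465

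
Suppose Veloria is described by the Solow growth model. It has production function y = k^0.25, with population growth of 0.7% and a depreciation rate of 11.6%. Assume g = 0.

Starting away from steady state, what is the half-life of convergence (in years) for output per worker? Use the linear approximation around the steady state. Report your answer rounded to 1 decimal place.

Near the steady state the convergence rate is λ = (1 − α)(n + δ).
λ = (1 − 0.25) × 0.123 = 0.75 × 0.123 = 0.09225
Half-life = ln 2 / λ = 0.6931 / 0.09225 ≈ 7.51 years

about 7.5 years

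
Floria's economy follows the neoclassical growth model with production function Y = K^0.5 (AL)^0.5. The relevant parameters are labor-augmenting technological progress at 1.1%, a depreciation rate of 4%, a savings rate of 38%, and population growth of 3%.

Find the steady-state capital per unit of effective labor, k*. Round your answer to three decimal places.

k* = 22.009

In steady state, investment equals break-even investment: s·k^α = (n + g + δ)·k.
Dividing both sides by k: k^(1−α) = s / (n + g + δ).
k^0.5 = 0.38 / (0.030 + 0.011 + 0.040) = 0.38 / 0.081 = 4.6914
k* = 4.6914^(1/0.5) ≈ 22.0092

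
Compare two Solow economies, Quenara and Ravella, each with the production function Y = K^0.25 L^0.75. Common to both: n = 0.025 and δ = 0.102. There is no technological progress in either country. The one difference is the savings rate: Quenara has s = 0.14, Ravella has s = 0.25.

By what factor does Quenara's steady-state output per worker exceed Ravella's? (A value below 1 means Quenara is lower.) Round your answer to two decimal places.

y*_Q / y*_R ≈ 0.82

Steady-state y* = [s/(n + δ)]^(α/(1−α)), so the ratio is [ (s_Q/(n + δ)_Q) / (s_R/(n + δ)_R) ]^0.3333.
s_Q/(n + δ)_Q = 0.14/0.127 = 1.1024; s_R/(n + δ)_R = 0.25/0.127 = 1.9685.
Ratio = (1.1024/1.9685)^0.3333 = 0.5600^0.3333 ≈ 0.8243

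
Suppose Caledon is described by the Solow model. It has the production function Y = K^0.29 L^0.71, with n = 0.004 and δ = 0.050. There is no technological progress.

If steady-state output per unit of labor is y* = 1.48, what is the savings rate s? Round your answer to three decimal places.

Steady state requires s·f(k) = (n + δ)·k, i.e. s·k^α = (n + δ)·k.
Since y* = [s/(n + δ)]^(α/(1−α)), we have s/(n + δ) = (y*)^((1−α)/α) = 1.48^2.4483 = 2.6113.
Therefore s = 2.6113 × (n + δ) = 2.6113 × 0.054 = 0.1410.

s ≈ 0.141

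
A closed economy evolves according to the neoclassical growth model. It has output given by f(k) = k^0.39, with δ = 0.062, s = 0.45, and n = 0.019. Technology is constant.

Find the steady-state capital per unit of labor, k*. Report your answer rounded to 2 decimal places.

In steady state, investment equals break-even investment: s·k^α = (n + δ)·k.
Dividing both sides by k: k^(1−α) = s / (n + δ).
k^0.61 = 0.45 / (0.019 + 0.062) = 0.45 / 0.081 = 5.5556
k* = 5.5556^(1/0.61) ≈ 16.6292

k* ≈ 16.63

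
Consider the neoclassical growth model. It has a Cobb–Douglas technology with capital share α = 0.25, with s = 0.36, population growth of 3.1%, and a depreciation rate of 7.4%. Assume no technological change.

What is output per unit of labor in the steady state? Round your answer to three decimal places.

y* ≈ 1.508

At the steady state, Δk = 0, so s·k^α = (n + δ)·k.
Dividing both sides by k: k^(1−α) = s / (n + δ).
k^0.75 = 0.36 / (0.031 + 0.074) = 0.36 / 0.105 = 3.4286
k* = 3.4286^(1/0.75) ≈ 5.1700
y* = (k*)^α = 5.1700^0.25 ≈ 1.5079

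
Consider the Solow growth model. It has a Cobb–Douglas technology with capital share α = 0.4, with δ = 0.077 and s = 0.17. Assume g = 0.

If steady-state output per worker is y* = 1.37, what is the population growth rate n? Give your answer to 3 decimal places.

Steady state requires s·f(k) = (n + δ)·k, i.e. s·k^α = (n + δ)·k.
Since y* = [s/(n + δ)]^(α/(1−α)), we have s/(n + δ) = (y*)^((1−α)/α) = 1.37^1.5 = 1.6035.
Therefore n + δ = s / 1.6035 = 0.17 / 1.6035 = 0.1060, so n = 0.1060 − 0.077 = 0.0290.

n ≈ 0.029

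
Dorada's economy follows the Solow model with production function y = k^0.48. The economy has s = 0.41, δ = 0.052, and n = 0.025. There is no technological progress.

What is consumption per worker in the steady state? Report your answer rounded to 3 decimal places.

c* = 2.762

At the steady state, Δk = 0, so s·k^α = (n + δ)·k.
Rearranging, k^(1−α) = s / (n + δ).
k^0.52 = 0.41 / (0.025 + 0.052) = 0.41 / 0.077 = 5.3247
k* = 5.3247^(1/0.52) ≈ 24.9300
y* = (k*)^α = 24.9300^0.48 ≈ 4.6819
c* = (1 − s)·y* = (1 − 0.41) × 4.6819 ≈ 2.7623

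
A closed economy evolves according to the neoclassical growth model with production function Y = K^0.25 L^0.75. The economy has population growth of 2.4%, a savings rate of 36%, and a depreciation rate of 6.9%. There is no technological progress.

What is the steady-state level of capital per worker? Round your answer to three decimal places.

At the steady state, Δk = 0, so s·k^α = (n + δ)·k.
Dividing both sides by k: k^(1−α) = s / (n + δ).
k^0.75 = 0.36 / (0.024 + 0.069) = 0.36 / 0.093 = 3.8710
k* = 3.8710^(1/0.75) ≈ 6.0780

k* ≈ 6.078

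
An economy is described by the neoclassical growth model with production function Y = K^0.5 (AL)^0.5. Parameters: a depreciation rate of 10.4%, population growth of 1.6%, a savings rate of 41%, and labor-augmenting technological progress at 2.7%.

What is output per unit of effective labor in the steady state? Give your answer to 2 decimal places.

In steady state, investment equals break-even investment: s·k^α = (n + g + δ)·k.
Dividing both sides by k: k^(1−α) = s / (n + g + δ).
k^0.5 = 0.41 / (0.016 + 0.027 + 0.104) = 0.41 / 0.147 = 2.7891
k* = 2.7891^(1/0.5) ≈ 7.7791
y* = (k*)^α = 7.7791^0.5 ≈ 2.7891

y* ≈ 2.79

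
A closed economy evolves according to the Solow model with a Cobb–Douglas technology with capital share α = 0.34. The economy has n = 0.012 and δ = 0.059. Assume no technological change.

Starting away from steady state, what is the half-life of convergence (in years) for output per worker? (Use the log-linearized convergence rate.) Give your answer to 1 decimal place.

half-life ≈ 14.8 years

Near the steady state the convergence rate is λ = (1 − α)(n + δ).
λ = (1 − 0.34) × 0.071 = 0.66 × 0.071 = 0.04686
Half-life = ln 2 / λ = 0.6931 / 0.04686 ≈ 14.79 years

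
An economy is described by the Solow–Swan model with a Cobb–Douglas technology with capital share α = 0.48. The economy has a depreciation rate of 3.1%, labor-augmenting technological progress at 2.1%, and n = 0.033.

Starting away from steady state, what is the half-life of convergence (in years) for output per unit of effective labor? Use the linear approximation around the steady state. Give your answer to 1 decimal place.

half-life ≈ 15.7 years

Near the steady state the convergence rate is λ = (1 − α)(n + g + δ).
λ = (1 − 0.48) × 0.085 = 0.52 × 0.085 = 0.0442
Half-life = ln 2 / λ = 0.6931 / 0.0442 ≈ 15.68 years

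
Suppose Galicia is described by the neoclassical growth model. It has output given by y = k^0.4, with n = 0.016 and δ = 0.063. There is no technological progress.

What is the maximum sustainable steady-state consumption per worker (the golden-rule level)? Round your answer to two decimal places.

At the golden rule, f'(k) = n + δ, so α·k^(α−1) = n + δ and k_gold = (α/(n + δ))^(1/(1−α)).
k_gold = (0.4/0.079)^(1/0.6) = 5.0633^1.6667 ≈ 14.9307
c_gold = f(k_gold) − (n + δ)·k_gold = 2.9487 − 0.079×14.9307 ≈ 1.7692

c_gold ≈ 1.77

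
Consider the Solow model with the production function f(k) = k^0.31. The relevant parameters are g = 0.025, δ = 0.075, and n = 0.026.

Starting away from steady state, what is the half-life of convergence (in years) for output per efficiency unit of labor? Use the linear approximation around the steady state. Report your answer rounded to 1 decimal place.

about 8.0 years

Near the steady state the convergence rate is λ = (1 − α)(n + g + δ).
λ = (1 − 0.31) × 0.126 = 0.69 × 0.126 = 0.08694
Half-life = ln 2 / λ = 0.6931 / 0.08694 ≈ 7.97 years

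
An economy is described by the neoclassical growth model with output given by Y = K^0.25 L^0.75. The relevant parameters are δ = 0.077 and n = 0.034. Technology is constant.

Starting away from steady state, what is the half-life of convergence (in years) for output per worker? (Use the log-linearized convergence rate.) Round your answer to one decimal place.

Near the steady state the convergence rate is λ = (1 − α)(n + δ).
λ = (1 − 0.25) × 0.111 = 0.75 × 0.111 = 0.08325
Half-life = ln 2 / λ = 0.6931 / 0.08325 ≈ 8.33 years

about 8.3 years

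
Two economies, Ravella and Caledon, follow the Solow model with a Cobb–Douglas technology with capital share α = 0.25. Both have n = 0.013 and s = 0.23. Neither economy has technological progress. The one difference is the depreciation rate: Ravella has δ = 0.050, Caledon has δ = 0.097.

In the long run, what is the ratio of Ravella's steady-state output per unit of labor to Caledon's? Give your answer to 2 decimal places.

Steady-state y* = [s/(n + δ)]^(α/(1−α)), so the ratio is [ (s_R/(n + δ)_R) / (s_C/(n + δ)_C) ]^0.3333.
s_R/(n + δ)_R = 0.23/0.063 = 3.6508; s_C/(n + δ)_C = 0.23/0.110 = 2.0909.
Ratio = (3.6508/2.0909)^0.3333 = 1.7460^0.3333 ≈ 1.2041

ratio ≈ 1.20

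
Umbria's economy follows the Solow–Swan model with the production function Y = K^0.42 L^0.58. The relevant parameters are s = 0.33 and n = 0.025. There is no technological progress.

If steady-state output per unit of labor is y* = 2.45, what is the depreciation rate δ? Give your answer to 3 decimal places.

δ ≈ 0.071

In steady state, investment equals break-even investment: s·k^α = (n + δ)·k.
Since y* = [s/(n + δ)]^(α/(1−α)), we have s/(n + δ) = (y*)^((1−α)/α) = 2.45^1.381 = 3.4470.
Therefore n + δ = s / 3.4470 = 0.33 / 3.4470 = 0.0957, so δ = 0.0957 − 0.025 = 0.0707.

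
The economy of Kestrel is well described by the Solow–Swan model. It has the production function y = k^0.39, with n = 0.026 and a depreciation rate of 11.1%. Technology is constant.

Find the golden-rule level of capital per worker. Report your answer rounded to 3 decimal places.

k_gold ≈ 5.557

The golden rule sets f'(k) = n + δ, i.e. α·k^(α−1) = n + δ.
So k^(1−α) = α / (n + δ) = 0.39 / 0.137 = 2.8467.
k_gold = 2.8467^(1/0.61) ≈ 5.5568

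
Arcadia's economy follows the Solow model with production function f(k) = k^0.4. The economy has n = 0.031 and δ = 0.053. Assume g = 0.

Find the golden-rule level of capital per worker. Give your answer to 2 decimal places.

k_gold ≈ 13.48

The golden rule sets f'(k) = n + δ, i.e. α·k^(α−1) = n + δ.
So k^(1−α) = α / (n + δ) = 0.4 / 0.084 = 4.7619.
k_gold = 4.7619^(1/0.6) ≈ 13.4783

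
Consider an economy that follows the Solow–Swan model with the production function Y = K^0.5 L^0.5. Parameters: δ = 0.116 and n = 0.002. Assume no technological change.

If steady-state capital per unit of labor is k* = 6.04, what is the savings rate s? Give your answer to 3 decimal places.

Steady state requires s·f(k) = (n + δ)·k, i.e. s·k^α = (n + δ)·k.
So s / (n + δ) = (k*)^(1−α) = 6.04^0.5 = 2.4576.
Therefore s = 2.4576 × (n + δ) = 2.4576 × 0.118 = 0.2900.

s ≈ 0.290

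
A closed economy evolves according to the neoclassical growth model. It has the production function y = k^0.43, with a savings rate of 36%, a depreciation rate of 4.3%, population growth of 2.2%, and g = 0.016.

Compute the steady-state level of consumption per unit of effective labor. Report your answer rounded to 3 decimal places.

c* = 1.972

In steady state, investment equals break-even investment: s·k^α = (n + g + δ)·k.
Dividing both sides by k: k^(1−α) = s / (n + g + δ).
k^0.57 = 0.36 / (0.022 + 0.016 + 0.043) = 0.36 / 0.081 = 4.4444
k* = 4.4444^(1/0.57) ≈ 13.6935
y* = (k*)^α = 13.6935^0.43 ≈ 3.0811
c* = (1 − s)·y* = (1 − 0.36) × 3.0811 ≈ 1.9719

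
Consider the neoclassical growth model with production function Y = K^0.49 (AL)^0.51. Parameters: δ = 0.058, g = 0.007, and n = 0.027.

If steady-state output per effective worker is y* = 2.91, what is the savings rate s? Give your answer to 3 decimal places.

s ≈ 0.280

In steady state, investment equals break-even investment: s·k^α = (n + g + δ)·k.
Since y* = [s/(n + g + δ)]^(α/(1−α)), we have s/(n + g + δ) = (y*)^((1−α)/α) = 2.91^1.0408 = 3.0396.
Therefore s = 3.0396 × (n + g + δ) = 3.0396 × 0.092 = 0.2796.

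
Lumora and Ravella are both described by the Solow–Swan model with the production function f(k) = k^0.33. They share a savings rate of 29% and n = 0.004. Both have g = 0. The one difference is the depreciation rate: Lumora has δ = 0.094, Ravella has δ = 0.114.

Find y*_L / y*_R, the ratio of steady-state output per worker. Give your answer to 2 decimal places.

ratio ≈ 1.10

Steady-state y* = [s/(n + δ)]^(α/(1−α)), so the ratio is [ (s_L/(n + δ)_L) / (s_R/(n + δ)_R) ]^0.4925.
s_L/(n + δ)_L = 0.29/0.098 = 2.9592; s_R/(n + δ)_R = 0.29/0.118 = 2.4576.
Ratio = (2.9592/2.4576)^0.4925 = 1.2041^0.4925 ≈ 1.0958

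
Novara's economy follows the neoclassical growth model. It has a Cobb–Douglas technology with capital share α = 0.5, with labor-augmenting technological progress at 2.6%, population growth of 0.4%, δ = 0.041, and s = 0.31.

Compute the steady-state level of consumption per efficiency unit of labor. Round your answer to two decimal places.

At the steady state, Δk = 0, so s·k^α = (n + g + δ)·k.
Dividing both sides by k: k^(1−α) = s / (n + g + δ).
k^0.5 = 0.31 / (0.004 + 0.026 + 0.041) = 0.31 / 0.071 = 4.3662
k* = 4.3662^(1/0.5) ≈ 19.0637
y* = (k*)^α = 19.0637^0.5 ≈ 4.3662
c* = (1 − s)·y* = (1 − 0.31) × 4.3662 ≈ 3.0127

c* ≈ 3.01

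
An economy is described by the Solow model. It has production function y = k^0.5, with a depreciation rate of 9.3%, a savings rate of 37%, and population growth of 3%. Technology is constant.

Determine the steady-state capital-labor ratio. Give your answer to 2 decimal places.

k* ≈ 9.05

Steady state requires s·f(k) = (n + δ)·k, i.e. s·k^α = (n + δ)·k.
Dividing both sides by k: k^(1−α) = s / (n + δ).
k^0.5 = 0.37 / (0.030 + 0.093) = 0.37 / 0.123 = 3.0081
k* = 3.0081^(1/0.5) ≈ 9.0487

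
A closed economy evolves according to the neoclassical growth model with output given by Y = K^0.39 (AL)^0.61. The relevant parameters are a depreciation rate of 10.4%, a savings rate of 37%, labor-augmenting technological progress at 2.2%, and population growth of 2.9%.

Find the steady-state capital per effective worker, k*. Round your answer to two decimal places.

k* = 4.16

At the steady state, Δk = 0, so s·k^α = (n + g + δ)·k.
Rearranging, k^(1−α) = s / (n + g + δ).
k^0.61 = 0.37 / (0.029 + 0.022 + 0.104) = 0.37 / 0.155 = 2.3871
k* = 2.3871^(1/0.61) ≈ 4.1635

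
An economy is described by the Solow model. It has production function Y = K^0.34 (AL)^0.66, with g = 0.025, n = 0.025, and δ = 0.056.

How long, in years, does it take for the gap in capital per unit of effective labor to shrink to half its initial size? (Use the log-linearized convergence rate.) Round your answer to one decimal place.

about 9.9 years

Near the steady state the convergence rate is λ = (1 − α)(n + g + δ).
λ = (1 − 0.34) × 0.106 = 0.66 × 0.106 = 0.06996
Half-life = ln 2 / λ = 0.6931 / 0.06996 ≈ 9.91 years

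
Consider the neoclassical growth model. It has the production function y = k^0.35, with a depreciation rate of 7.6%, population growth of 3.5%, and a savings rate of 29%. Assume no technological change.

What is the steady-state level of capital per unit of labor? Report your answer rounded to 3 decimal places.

k* = 4.382

Steady state requires s·f(k) = (n + δ)·k, i.e. s·k^α = (n + δ)·k.
Rearranging, k^(1−α) = s / (n + δ).
k^0.65 = 0.29 / (0.035 + 0.076) = 0.29 / 0.111 = 2.6126
k* = 2.6126^(1/0.65) ≈ 4.3818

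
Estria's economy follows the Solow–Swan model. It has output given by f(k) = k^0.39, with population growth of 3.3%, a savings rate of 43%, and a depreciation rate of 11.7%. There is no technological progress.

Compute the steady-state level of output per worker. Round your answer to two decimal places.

y* = 1.96

In steady state, investment equals break-even investment: s·k^α = (n + δ)·k.
Dividing both sides by k: k^(1−α) = s / (n + δ).
k^0.61 = 0.43 / (0.033 + 0.117) = 0.43 / 0.150 = 2.8667
k* = 2.8667^(1/0.61) ≈ 5.6209
y* = (k*)^α = 5.6209^0.39 ≈ 1.9608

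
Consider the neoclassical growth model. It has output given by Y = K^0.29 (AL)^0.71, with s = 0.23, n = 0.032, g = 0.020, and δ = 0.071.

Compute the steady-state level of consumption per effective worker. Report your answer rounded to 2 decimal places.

Steady state requires s·f(k) = (n + g + δ)·k, i.e. s·k^α = (n + g + δ)·k.
Rearranging, k^(1−α) = s / (n + g + δ).
k^0.71 = 0.23 / (0.032 + 0.020 + 0.071) = 0.23 / 0.123 = 1.8699
k* = 1.8699^(1/0.71) ≈ 2.4146
y* = (k*)^α = 2.4146^0.29 ≈ 1.2913
c* = (1 − s)·y* = (1 − 0.23) × 1.2913 ≈ 0.9943

c* = 0.99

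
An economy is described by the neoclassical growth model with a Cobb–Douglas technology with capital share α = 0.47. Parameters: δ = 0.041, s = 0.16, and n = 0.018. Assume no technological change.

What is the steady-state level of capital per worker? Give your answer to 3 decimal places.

In steady state, investment equals break-even investment: s·k^α = (n + δ)·k.
Dividing both sides by k: k^(1−α) = s / (n + δ).
k^0.53 = 0.16 / (0.018 + 0.041) = 0.16 / 0.059 = 2.7119
k* = 2.7119^(1/0.53) ≈ 6.5690

k* = 6.569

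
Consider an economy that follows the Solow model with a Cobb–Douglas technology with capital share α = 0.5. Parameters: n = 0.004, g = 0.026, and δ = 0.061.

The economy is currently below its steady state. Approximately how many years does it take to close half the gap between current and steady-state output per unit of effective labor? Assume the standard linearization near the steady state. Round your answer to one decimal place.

t_½ ≈ 15.2 years

Near the steady state the convergence rate is λ = (1 − α)(n + g + δ).
λ = (1 − 0.5) × 0.091 = 0.5 × 0.091 = 0.0455
Half-life = ln 2 / λ = 0.6931 / 0.0455 ≈ 15.23 years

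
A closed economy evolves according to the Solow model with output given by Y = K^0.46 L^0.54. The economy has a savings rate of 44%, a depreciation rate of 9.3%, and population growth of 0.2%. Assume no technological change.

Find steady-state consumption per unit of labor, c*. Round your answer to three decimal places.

c* = 2.067

At the steady state, Δk = 0, so s·k^α = (n + δ)·k.
Rearranging, k^(1−α) = s / (n + δ).
k^0.54 = 0.44 / (0.002 + 0.093) = 0.44 / 0.095 = 4.6316
k* = 4.6316^(1/0.54) ≈ 17.0937
y* = (k*)^α = 17.0937^0.46 ≈ 3.6907
c* = (1 − s)·y* = (1 − 0.44) × 3.6907 ≈ 2.0668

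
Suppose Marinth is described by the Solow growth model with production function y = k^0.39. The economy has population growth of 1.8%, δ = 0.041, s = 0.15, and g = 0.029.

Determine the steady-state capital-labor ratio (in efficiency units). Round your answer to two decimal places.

k* ≈ 2.40

In steady state, investment equals break-even investment: s·k^α = (n + g + δ)·k.
Dividing both sides by k: k^(1−α) = s / (n + g + δ).
k^0.61 = 0.15 / (0.018 + 0.029 + 0.041) = 0.15 / 0.088 = 1.7045
k* = 1.7045^(1/0.61) ≈ 2.3970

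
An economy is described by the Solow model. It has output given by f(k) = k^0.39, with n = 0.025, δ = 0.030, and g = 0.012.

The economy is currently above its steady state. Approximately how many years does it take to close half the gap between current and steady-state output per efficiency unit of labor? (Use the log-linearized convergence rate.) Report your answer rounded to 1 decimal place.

Near the steady state the convergence rate is λ = (1 − α)(n + g + δ).
λ = (1 − 0.39) × 0.067 = 0.61 × 0.067 = 0.04087
Half-life = ln 2 / λ = 0.6931 / 0.04087 ≈ 16.96 years

half-life ≈ 17.0 years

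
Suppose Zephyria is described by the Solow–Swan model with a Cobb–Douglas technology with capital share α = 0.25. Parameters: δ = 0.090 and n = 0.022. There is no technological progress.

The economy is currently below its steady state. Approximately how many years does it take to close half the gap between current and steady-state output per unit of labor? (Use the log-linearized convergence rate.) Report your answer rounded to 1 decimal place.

Near the steady state the convergence rate is λ = (1 − α)(n + δ).
λ = (1 − 0.25) × 0.112 = 0.75 × 0.112 = 0.0840
Half-life = ln 2 / λ = 0.6931 / 0.0840 ≈ 8.25 years

t_½ ≈ 8.3 years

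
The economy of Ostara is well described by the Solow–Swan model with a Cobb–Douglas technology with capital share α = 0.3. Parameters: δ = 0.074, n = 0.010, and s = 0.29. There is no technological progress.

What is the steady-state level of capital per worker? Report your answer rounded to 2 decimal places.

Steady state requires s·f(k) = (n + δ)·k, i.e. s·k^α = (n + δ)·k.
Dividing both sides by k: k^(1−α) = s / (n + δ).
k^0.7 = 0.29 / (0.010 + 0.074) = 0.29 / 0.084 = 3.4524
k* = 3.4524^(1/0.7) ≈ 5.8714

k* ≈ 5.87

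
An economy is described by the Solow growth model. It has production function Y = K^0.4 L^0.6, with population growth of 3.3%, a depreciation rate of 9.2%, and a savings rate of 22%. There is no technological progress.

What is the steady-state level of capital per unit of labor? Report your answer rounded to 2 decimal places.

k* ≈ 2.57

In steady state, investment equals break-even investment: s·k^α = (n + δ)·k.
Rearranging, k^(1−α) = s / (n + δ).
k^0.6 = 0.22 / (0.033 + 0.092) = 0.22 / 0.125 = 1.7600
k* = 1.7600^(1/0.6) ≈ 2.5656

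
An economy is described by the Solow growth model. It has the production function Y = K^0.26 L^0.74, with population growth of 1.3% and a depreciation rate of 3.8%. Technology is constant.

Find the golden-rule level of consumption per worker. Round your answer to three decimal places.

At the golden rule, f'(k) = n + δ, so α·k^(α−1) = n + δ and k_gold = (α/(n + δ))^(1/(1−α)).
k_gold = (0.26/0.051)^(1/0.74) = 5.0980^1.3514 ≈ 9.0361
c_gold = f(k_gold) − (n + δ)·k_gold = 1.7724 − 0.051×9.0361 ≈ 1.3116

c_gold ≈ 1.312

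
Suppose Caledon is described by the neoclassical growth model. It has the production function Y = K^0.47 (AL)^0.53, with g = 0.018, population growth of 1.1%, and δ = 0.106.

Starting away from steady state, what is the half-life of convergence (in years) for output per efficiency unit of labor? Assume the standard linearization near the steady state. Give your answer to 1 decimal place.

Near the steady state the convergence rate is λ = (1 − α)(n + g + δ).
λ = (1 − 0.47) × 0.135 = 0.53 × 0.135 = 0.07155
Half-life = ln 2 / λ = 0.6931 / 0.07155 ≈ 9.69 years

half-life ≈ 9.7 years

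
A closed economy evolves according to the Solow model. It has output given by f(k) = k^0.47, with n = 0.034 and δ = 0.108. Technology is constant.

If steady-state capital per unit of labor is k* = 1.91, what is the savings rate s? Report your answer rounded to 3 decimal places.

s ≈ 0.200

In steady state, investment equals break-even investment: s·k^α = (n + δ)·k.
So s / (n + δ) = (k*)^(1−α) = 1.91^0.53 = 1.4091.
Therefore s = 1.4091 × (n + δ) = 1.4091 × 0.142 = 0.2001.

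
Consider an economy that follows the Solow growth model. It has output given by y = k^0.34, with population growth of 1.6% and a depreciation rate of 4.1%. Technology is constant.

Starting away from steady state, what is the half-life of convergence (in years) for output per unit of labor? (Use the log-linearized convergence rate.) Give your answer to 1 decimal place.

Near the steady state the convergence rate is λ = (1 − α)(n + δ).
λ = (1 − 0.34) × 0.057 = 0.66 × 0.057 = 0.03762
Half-life = ln 2 / λ = 0.6931 / 0.03762 ≈ 18.42 years

t_½ ≈ 18.4 years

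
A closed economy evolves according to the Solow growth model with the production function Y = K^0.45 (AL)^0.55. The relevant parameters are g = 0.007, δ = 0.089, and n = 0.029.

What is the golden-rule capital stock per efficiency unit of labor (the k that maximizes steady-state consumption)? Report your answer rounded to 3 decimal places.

The golden rule sets f'(k) = n + g + δ, i.e. α·k^(α−1) = n + g + δ.
So k^(1−α) = α / (n + g + δ) = 0.45 / 0.125 = 3.6000.
k_gold = 3.6000^(1/0.55) ≈ 10.2674

k_gold ≈ 10.267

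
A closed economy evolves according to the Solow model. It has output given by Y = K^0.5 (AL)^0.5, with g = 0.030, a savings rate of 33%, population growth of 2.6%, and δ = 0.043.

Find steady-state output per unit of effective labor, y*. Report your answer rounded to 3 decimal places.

Steady state requires s·f(k) = (n + g + δ)·k, i.e. s·k^α = (n + g + δ)·k.
Dividing both sides by k: k^(1−α) = s / (n + g + δ).
k^0.5 = 0.33 / (0.026 + 0.030 + 0.043) = 0.33 / 0.099 = 3.3333
k* = 3.3333^(1/0.5) ≈ 11.1109
y* = (k*)^α = 11.1109^0.5 ≈ 3.3333

y* ≈ 3.333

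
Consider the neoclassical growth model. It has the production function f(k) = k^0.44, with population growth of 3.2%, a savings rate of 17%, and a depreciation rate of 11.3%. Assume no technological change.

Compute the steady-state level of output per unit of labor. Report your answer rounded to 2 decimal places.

y* ≈ 1.13

In steady state, investment equals break-even investment: s·k^α = (n + δ)·k.
Rearranging, k^(1−α) = s / (n + δ).
k^0.56 = 0.17 / (0.032 + 0.113) = 0.17 / 0.145 = 1.1724
k* = 1.1724^(1/0.56) ≈ 1.3285
y* = (k*)^α = 1.3285^0.44 ≈ 1.1331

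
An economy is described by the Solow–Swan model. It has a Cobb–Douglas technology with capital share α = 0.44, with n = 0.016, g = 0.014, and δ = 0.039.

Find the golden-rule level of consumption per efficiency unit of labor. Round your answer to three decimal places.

c_gold ≈ 2.401

At the golden rule, f'(k) = n + g + δ, so α·k^(α−1) = n + g + δ and k_gold = (α/(n + g + δ))^(1/(1−α)).
k_gold = (0.44/0.069)^(1/0.56) = 6.3768^1.7857 ≈ 27.3388
c_gold = f(k_gold) − (n + g + δ)·k_gold = 4.2873 − 0.069×27.3388 ≈ 2.4009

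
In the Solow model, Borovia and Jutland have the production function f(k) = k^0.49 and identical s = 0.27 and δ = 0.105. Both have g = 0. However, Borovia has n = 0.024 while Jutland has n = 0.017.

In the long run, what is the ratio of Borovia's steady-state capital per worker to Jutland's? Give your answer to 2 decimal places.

Steady-state k* = [s/(n + δ)]^(1/(1−α)), so the ratio is [ (s_B/(n + δ)_B) / (s_J/(n + δ)_J) ]^1.9608.
s_B/(n + δ)_B = 0.27/0.129 = 2.0930; s_J/(n + δ)_J = 0.27/0.122 = 2.2131.
Ratio = (2.0930/2.2131)^1.9608 = 0.9457^1.9608 ≈ 0.8963

k*_B / k*_J ≈ 0.90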